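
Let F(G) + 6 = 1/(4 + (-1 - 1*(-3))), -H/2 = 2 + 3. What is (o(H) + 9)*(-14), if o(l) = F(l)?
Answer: -133/3 ≈ -44.333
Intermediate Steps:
H = -10 (H = -2*(2 + 3) = -2*5 = -10)
F(G) = -35/6 (F(G) = -6 + 1/(4 + (-1 - 1*(-3))) = -6 + 1/(4 + (-1 + 3)) = -6 + 1/(4 + 2) = -6 + 1/6 = -6 + ⅙ = -35/6)
o(l) = -35/6
(o(H) + 9)*(-14) = (-35/6 + 9)*(-14) = (19/6)*(-14) = -133/3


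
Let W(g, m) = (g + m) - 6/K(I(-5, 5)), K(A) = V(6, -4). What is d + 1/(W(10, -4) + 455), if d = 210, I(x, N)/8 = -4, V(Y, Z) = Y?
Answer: 96601/460 ≈ 210.00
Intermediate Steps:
I(x, N) = -32 (I(x, N) = 8*(-4) = -32)
K(A) = 6
W(g, m) = -1 + g + m (W(g, m) = (g + m) - 6/6 = (g + m) - 6*⅙ = (g + m) - 1 = -1 + g + m)
d + 1/(W(10, -4) + 455) = 210 + 1/((-1 + 10 - 4) + 455) = 210 + 1/(5 + 455) = 210 + 1/460 = 96601/460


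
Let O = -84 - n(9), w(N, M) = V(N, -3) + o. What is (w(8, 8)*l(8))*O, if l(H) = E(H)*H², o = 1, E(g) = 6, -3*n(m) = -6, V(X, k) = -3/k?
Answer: -66048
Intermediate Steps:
n(m) = 2 (n(m) = -⅓*(-6) = 2)
w(N, M) = 2 (w(N, M) = -3/(-3) + 1 = -3*(-⅓) + 1 = 1 + 1 = 2)
O = -86 (O = -84 - 1*2 = -84 - 2 = -86)
l(H) = 6*H²
(w(8, 8)*l(8))*O = (2*(6*8²))*(-86) = (2*(6*64))*(-86) = (2*384)*(-86) = 768*(-86) = -66048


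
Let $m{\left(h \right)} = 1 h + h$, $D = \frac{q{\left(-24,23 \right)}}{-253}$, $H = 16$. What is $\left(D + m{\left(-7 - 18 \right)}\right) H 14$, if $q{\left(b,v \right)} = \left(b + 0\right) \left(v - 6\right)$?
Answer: $- \frac{2742208}{253} \approx -10839.0$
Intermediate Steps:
$q{\left(b,v \right)} = b \left(-6 + v\right)$
$D = \frac{408}{253}$ ($D = \frac{\left(-24\right) \left(-6 + 23\right)}{-253} = \left(-24\right) 17 \left(- \frac{1}{253}\right) = \left(-408\right) \left(- \frac{1}{253}\right) = \frac{408}{253} \approx 1.6126$)
$m{\left(h \right)} = 2 h$ ($m{\left(h \right)} = h + h = 2 h$)
$\left(D + m{\left(-7 - 18 \right)}\right) H 14 = \left(\frac{408}{253} + 2 \left(-7 - 18\right)\right) 16 \cdot 14 = \left(\frac{408}{253} + 2 \left(-7 - 18\right)\right) 224 = \left(\frac{408}{253} + 2 \left(-25\right)\right) 224 = \left(\frac{408}{253} - 50\right) 224 = \left(- \frac{12242}{253}\right) 224 = - \frac{2742208}{253}$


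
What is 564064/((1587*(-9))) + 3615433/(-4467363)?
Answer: -857172624257/21269115243 ≈ -40.301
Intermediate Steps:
564064/((1587*(-9))) + 3615433/(-4467363) = 564064/(-14283) + 3615433*(-1/4467363) = 564064*(-1/14283) - 3615433/4467363 = -564064/14283 - 3615433/4467363 = -857172624257/21269115243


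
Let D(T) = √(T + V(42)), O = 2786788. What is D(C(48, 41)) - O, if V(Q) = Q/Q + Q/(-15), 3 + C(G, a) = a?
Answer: -2786788 + √905/5 ≈ -2.7868e+6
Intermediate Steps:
C(G, a) = -3 + a
V(Q) = 1 - Q/15 (V(Q) = 1 + Q*(-1/15) = 1 - Q/15)
D(T) = √(-9/5 + T) (D(T) = √(T + (1 - 1/15*42)) = √(T + (1 - 14/5)) = √(T - 9/5) = √(-9/5 + T))
D(C(48, 41)) - O = √(-45 + 25*(-3 + 41))/5 - 1*2786788 = √(-45 + 25*38)/5 - 2786788 = √(-45 + 950)/5 - 2786788 = √905/5 - 2786788 = -2786788 + √905/5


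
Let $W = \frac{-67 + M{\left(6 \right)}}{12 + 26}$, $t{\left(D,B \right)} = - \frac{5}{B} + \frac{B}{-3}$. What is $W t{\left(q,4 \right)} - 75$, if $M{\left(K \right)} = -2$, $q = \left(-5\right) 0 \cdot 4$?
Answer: $- \frac{10687}{152} \approx -70.309$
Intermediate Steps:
$q = 0$ ($q = 0 \cdot 4 = 0$)
$t{\left(D,B \right)} = - \frac{5}{B} - \frac{B}{3}$ ($t{\left(D,B \right)} = - \frac{5}{B} + B \left(- \frac{1}{3}\right) = - \frac{5}{B} - \frac{B}{3}$)
$W = - \frac{69}{38}$ ($W = \frac{-67 - 2}{12 + 26} = - \frac{69}{38} \approx -1.8158$)
$W t{\left(q,4 \right)} - 75 = - \frac{69 \left(- \frac{5}{4} - \frac{4}{3}\right)}{38} - 75 = \left(- \frac{69}{38}\right) \left(- \frac{31}{12}\right) - 75 = \frac{713}{152} - 75 = - \frac{10687}{152}$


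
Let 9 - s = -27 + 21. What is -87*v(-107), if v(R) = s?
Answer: -1305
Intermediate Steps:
s = 15 (s = 9 - (-27 + 21) = 9 - 1*(-6) = 9 + 6 = 15)
v(R) = 15
-87*v(-107) = -87*15 = -1305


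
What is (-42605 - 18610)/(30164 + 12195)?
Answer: -61215/42359 ≈ -1.4451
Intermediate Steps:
(-42605 - 18610)/(30164 + 12195) = -61215/42359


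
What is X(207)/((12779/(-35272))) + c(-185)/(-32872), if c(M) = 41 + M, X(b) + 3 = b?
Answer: -29566030170/52508911 ≈ -563.07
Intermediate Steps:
X(b) = -3 + b
X(207)/((12779/(-35272))) + c(-185)/(-32872) = (-3 + 207)/((12779/(-35272))) + (41 - 185)/(-32872) = 204/((12779*(-1/35272))) - 144*(-1/32872) = 204/(-12779/35272) + 18/4109 = 204*(-35272/12779) + 18/4109 = -7195488/12779 + 18/4109 = -29566030170/52508911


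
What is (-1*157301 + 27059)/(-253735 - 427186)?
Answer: 130242/680921 ≈ 0.19127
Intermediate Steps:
(-1*157301 + 27059)/(-253735 - 427186) = (-157301 + 27059)/(-680921) = -130242*(-1/680921) = 130242/680921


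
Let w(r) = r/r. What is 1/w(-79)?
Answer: 1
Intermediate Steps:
w(r) = 1
1/w(-79) = 1/1 = 1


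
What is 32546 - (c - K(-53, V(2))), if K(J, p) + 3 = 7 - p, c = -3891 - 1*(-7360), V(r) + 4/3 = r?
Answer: 87241/3 ≈ 29080.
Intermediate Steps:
V(r) = -4/3 + r
c = 3469 (c = -3891 + 7360 = 3469)
K(J, p) = 4 - p (K(J, p) = -3 + (7 - p) = 4 - p)
32546 - (c - K(-53, V(2))) = 32546 - (3469 - (4 - (-4/3 + 2))) = 32546 - (3469 - (4 - 1*⅔)) = 32546 - (3469 - (4 - ⅔)) = 32546 - (3469 - 1*10/3) = 32546 - (3469 - 10/3) = 32546 - 1*10397/3 = 32546 - 10397/3 = 87241/3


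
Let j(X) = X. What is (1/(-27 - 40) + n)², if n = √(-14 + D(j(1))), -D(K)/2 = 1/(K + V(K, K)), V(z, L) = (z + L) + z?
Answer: (2 - 67*I*√58)²/17956 ≈ -14.5 - 0.11367*I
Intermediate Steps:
V(z, L) = L + 2*z (V(z, L) = (L + z) + z = L + 2*z)
D(K) = -1/(2*K) (D(K) = -2/(K + (K + 2*K)) = -2/(K + 3*K) = -2*1/(4*K) = -1/(2*K))
n = I*√58/2 (n = √(-14 - ½/1) = √(-14 - ½*1) = √(-14 - ½) = √(-29/2) = I*√58/2 ≈ 3.8079*I)
(1/(-27 - 40) + n)² = (1/(-27 - 40) + I*√58/2)² = (1/(-67) + I*√58/2)² = (-1/67 + I*√58/2)²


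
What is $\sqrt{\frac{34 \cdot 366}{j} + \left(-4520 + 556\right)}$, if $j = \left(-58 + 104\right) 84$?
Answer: $\frac{i \sqrt{410669462}}{322} \approx 62.935 i$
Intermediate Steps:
$j = 3864$ ($j = 46 \cdot 84 = 3864$)
$\sqrt{\frac{34 \cdot 366}{j} + \left(-4520 + 556\right)} = \sqrt{\frac{34 \cdot 366}{3864} + \left(-4520 + 556\right)} = \sqrt{12444 \cdot \frac{1}{3864} - 3964} = \sqrt{\frac{1037}{322} - 3964} = \sqrt{- \frac{1275371}{322}} = \frac{i \sqrt{410669462}}{322}$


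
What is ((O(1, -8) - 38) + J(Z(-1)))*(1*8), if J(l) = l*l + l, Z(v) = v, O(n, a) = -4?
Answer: -336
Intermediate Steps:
J(l) = l + l² (J(l) = l² + l = l + l²)
((O(1, -8) - 38) + J(Z(-1)))*(1*8) = ((-4 - 38) - (1 - 1))*(1*8) = (-42 - 1*0)*8 = (-42 + 0)*8 = -42*8 = -336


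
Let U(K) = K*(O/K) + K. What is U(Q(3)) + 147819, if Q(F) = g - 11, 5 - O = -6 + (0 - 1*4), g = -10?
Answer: 147813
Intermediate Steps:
O = 15 (O = 5 - (-6 + (0 - 1*4)) = 5 - (-6 + (0 - 4)) = 5 - (-6 - 4) = 5 - 1*(-10) = 5 + 10 = 15)
Q(F) = -21 (Q(F) = -10 - 11 = -21)
U(K) = 15 + K (U(K) = K*(15/K) + K = 15 + K)
U(Q(3)) + 147819 = (15 - 21) + 147819 = -6 + 147819 = 147813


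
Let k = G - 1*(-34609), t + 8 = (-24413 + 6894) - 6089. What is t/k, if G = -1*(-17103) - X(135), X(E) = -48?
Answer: -1476/3235 ≈ -0.45626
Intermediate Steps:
t = -23616 (t = -8 + ((-24413 + 6894) - 6089) = -8 + (-17519 - 6089) = -8 - 23608 = -23616)
G = 17151 (G = -1*(-17103) - 1*(-48) = 17103 + 48 = 17151)
k = 51760 (k = 17151 - 1*(-34609) = 17151 + 34609 = 51760)
t/k = -23616/51760 = -23616*1/51760 = -1476/3235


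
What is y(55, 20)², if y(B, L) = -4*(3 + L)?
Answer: 8464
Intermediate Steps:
y(B, L) = -12 - 4*L
y(55, 20)² = (-12 - 4*20)² = (-12 - 80)² = (-92)² = 8464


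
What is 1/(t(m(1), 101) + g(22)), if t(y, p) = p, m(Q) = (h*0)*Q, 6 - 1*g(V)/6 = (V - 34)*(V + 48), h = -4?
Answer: 1/5177 ≈ 0.00019316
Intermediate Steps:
g(V) = 36 - 6*(-34 + V)*(48 + V) (g(V) = 36 - 6*(V - 34)*(V + 48) = 36 - 6*(-34 + V)*(48 + V))
m(Q) = 0 (m(Q) = (-4*0)*Q = 0*Q = 0)
1/(t(m(1), 101) + g(22)) = 1/(101 + (9828 - 84*22 - 6*22**2)) = 1/(101 + (9828 - 1848 - 6*484)) = 1/(101 + (9828 - 1848 - 2904)) = 1/(101 + 5076) = 1/5177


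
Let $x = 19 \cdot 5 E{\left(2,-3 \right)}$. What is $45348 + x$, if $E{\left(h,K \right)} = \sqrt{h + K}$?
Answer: $45348 + 95 i \approx 45348.0 + 95.0 i$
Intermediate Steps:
$E{\left(h,K \right)} = \sqrt{K + h}$
$x = 95 i$ ($x = 19 \cdot 5 \sqrt{-3 + 2} = 95 \sqrt{-1} = 95 i \approx 95.0 i$)
$45348 + x = 45348 + 95 i$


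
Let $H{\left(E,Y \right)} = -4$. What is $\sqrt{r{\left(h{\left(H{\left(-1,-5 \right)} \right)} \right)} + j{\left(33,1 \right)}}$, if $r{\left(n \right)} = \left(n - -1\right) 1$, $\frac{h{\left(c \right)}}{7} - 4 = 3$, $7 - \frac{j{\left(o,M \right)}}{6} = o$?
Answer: $i \sqrt{106} \approx 10.296 i$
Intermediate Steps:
$j{\left(o,M \right)} = 42 - 6 o$
$h{\left(c \right)} = 49$ ($h{\left(c \right)} = 28 + 7 \cdot 3 = 28 + 21 = 49$)
$r{\left(n \right)} = 1 + n$ ($r{\left(n \right)} = \left(n + 1\right) 1 = \left(1 + n\right) 1 = 1 + n$)
$\sqrt{r{\left(h{\left(H{\left(-1,-5 \right)} \right)} \right)} + j{\left(33,1 \right)}} = \sqrt{\left(1 + 49\right) + \left(42 - 198\right)} = \sqrt{50 + \left(42 - 198\right)} = \sqrt{50 - 156} = \sqrt{-106} = i \sqrt{106}$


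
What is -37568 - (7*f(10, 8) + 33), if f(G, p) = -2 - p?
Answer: -37531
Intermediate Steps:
-37568 - (7*f(10, 8) + 33) = -37568 - (7*(-2 - 1*8) + 33) = -37568 - (7*(-2 - 8) + 33) = -37568 - (7*(-10) + 33) = -37568 - (-70 + 33) = -37568 - 1*(-37) = -37568 + 37 = -37531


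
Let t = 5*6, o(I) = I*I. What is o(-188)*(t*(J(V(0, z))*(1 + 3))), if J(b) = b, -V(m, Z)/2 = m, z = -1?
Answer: 0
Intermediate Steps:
V(m, Z) = -2*m
o(I) = I²
t = 30
o(-188)*(t*(J(V(0, z))*(1 + 3))) = (-188)²*(30*((-2*0)*(1 + 3))) = 35344*(30*(0*4)) = 35344*(30*0) = 35344*0 = 0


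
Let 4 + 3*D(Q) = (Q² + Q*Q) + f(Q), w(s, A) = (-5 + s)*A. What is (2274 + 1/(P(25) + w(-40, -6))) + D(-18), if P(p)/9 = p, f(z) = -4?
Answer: 1231231/495 ≈ 2487.3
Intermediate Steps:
w(s, A) = A*(-5 + s)
P(p) = 9*p
D(Q) = -8/3 + 2*Q²/3 (D(Q) = -4/3 + ((Q² + Q*Q) - 4)/3 = -4/3 + ((Q² + Q²) - 4)/3 = -4/3 + (2*Q² - 4)/3 = -4/3 + (-4 + 2*Q²)/3 = -4/3 + (-4/3 + 2*Q²/3) = -8/3 + 2*Q²/3)
(2274 + 1/(P(25) + w(-40, -6))) + D(-18) = (2274 + 1/(9*25 - 6*(-5 - 40))) + (-8/3 + (⅔)*(-18)²) = (2274 + 1/(225 - 6*(-45))) + (-8/3 + (⅔)*324) = (2274 + 1/(225 + 270)) + (-8/3 + 216) = (2274 + 1/495) + 640/3 = 1125631/495 + 640/3 = 1231231/495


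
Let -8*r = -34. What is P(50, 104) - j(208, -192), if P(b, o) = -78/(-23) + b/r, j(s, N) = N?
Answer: 80998/391 ≈ 207.16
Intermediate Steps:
r = 17/4 (r = -⅛*(-34) = 17/4 ≈ 4.2500)
P(b, o) = 78/23 + 4*b/17 (P(b, o) = -78/(-23) + b/(17/4) = -78*(-1/23) + b*(4/17) = 78/23 + 4*b/17)
P(50, 104) - j(208, -192) = (78/23 + (4/17)*50) - 1*(-192) = (78/23 + 200/17) + 192 = 5926/391 + 192 = 80998/391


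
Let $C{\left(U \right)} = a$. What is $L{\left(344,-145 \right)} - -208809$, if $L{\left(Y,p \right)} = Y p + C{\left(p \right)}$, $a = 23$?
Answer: $158952$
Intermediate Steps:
$C{\left(U \right)} = 23$
$L{\left(Y,p \right)} = 23 + Y p$ ($L{\left(Y,p \right)} = Y p + 23 = 23 + Y p$)
$L{\left(344,-145 \right)} - -208809 = \left(23 + 344 \left(-145\right)\right) - -208809 = \left(23 - 49880\right) + 208809 = -49857 + 208809 = 158952$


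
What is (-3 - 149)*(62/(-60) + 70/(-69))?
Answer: 35796/115 ≈ 311.27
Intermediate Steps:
(-3 - 149)*(62/(-60) + 70/(-69)) = -152*(62*(-1/60) + 70*(-1/69)) = -152*(-31/30 - 70/69) = -152*(-471/230) = 35796/115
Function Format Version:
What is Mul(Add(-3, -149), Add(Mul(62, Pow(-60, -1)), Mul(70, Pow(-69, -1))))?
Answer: Rational(35796, 115) ≈ 311.27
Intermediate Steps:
Mul(Add(-3, -149), Add(Mul(62, Pow(-60, -1)), Mul(70, Pow(-69, -1)))) = Mul(-152, Add(Mul(62, Rational(-1, 60)), Mul(70, Rational(-1, 69)))) = Mul(-152, Add(Rational(-31, 30), Rational(-70, 69))) = Mul(-152, Rational(-471, 230)) = Rational(35796, 115)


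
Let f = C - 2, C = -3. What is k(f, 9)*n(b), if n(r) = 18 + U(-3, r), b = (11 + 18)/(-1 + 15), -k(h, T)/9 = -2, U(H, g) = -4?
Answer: 252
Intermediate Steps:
f = -5 (f = -3 - 2 = -5)
k(h, T) = 18 (k(h, T) = -9*(-2) = 18)
b = 29/14 ≈ 2.0714
n(r) = 14 (n(r) = 18 - 4 = 14)
k(f, 9)*n(b) = 18*14 = 252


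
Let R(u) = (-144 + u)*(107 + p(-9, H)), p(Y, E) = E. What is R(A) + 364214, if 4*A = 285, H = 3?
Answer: 712423/2 ≈ 3.5621e+5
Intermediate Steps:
A = 285/4 (A = (1/4)*285 = 285/4 ≈ 71.250)
R(u) = -15840 + 110*u (R(u) = (-144 + u)*(107 + 3) = (-144 + u)*110 = -15840 + 110*u)
R(A) + 364214 = (-15840 + 110*(285/4)) + 364214 = (-15840 + 15675/2) + 364214 = -16005/2 + 364214 = 712423/2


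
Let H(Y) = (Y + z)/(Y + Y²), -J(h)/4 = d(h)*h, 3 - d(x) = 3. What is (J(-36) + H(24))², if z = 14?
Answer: 361/90000 ≈ 0.0040111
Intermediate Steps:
d(x) = 0 (d(x) = 3 - 1*3 = 3 - 3 = 0)
J(h) = 0 (J(h) = -0*h = -4*0 = 0)
H(Y) = (14 + Y)/(Y + Y²) (H(Y) = (Y + 14)/(Y + Y²) = (14 + Y)/(Y + Y²))
(J(-36) + H(24))² = (0 + (14 + 24)/(24*(1 + 24)))² = (0 + (1/24)*38/25)² = (0 + (1/24)*(1/25)*38)² = (0 + 19/300)² = (19/300)² = 361/90000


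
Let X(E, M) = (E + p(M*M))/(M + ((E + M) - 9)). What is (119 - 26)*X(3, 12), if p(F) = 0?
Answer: 31/2 ≈ 15.500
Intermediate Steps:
X(E, M) = E/(-9 + E + 2*M) (X(E, M) = (E + 0)/(M + ((E + M) - 9)) = E/(M + (-9 + E + M)) = E/(-9 + E + 2*M))
(119 - 26)*X(3, 12) = (119 - 26)*(3/(-9 + 3 + 2*12)) = 93*(3/(-9 + 3 + 24)) = 93*(3/18) = 93*(3*(1/18)) = 93*(⅙) = 31/2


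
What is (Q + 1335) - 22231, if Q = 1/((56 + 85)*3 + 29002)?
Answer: -614864799/29425 ≈ -20896.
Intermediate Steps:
Q = 1/29425 (Q = 1/(141*3 + 29002) = 1/(423 + 29002) = 1/29425 ≈ 3.3985e-5)
(Q + 1335) - 22231 = (1/29425 + 1335) - 22231 = 39282376/29425 - 22231 = -614864799/29425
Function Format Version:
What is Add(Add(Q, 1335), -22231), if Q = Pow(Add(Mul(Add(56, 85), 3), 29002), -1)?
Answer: Rational(-614864799, 29425) ≈ -20896.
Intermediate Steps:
Q = Rational(1, 29425) (Q = Pow(Add(Mul(141, 3), 29002), -1) = Pow(Add(423, 29002), -1) = Pow(29425, -1) = Rational(1, 29425) ≈ 3.3985e-5)
Add(Add(Q, 1335), -22231) = Add(Add(Rational(1, 29425), 1335), -22231) = Add(Rational(39282376, 29425), -22231) = Rational(-614864799, 29425)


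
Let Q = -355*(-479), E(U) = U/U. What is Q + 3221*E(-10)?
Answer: 173266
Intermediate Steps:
E(U) = 1
Q = 170045
Q + 3221*E(-10) = 170045 + 3221*1 = 170045 + 3221 = 173266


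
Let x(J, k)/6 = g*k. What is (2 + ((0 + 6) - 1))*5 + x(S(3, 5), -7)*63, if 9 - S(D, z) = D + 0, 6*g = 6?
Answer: -2611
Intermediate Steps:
g = 1 (g = (⅙)*6 = 1)
S(D, z) = 9 - D (S(D, z) = 9 - (D + 0) = 9 - D)
x(J, k) = 6*k (x(J, k) = 6*(1*k) = 6*k)
(2 + ((0 + 6) - 1))*5 + x(S(3, 5), -7)*63 = (2 + ((0 + 6) - 1))*5 + (6*(-7))*63 = (2 + (6 - 1))*5 - 42*63 = (2 + 5)*5 - 2646 = 7*5 - 2646 = 35 - 2646 = -2611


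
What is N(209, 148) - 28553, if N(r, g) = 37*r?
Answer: -20820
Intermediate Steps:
N(209, 148) - 28553 = 37*209 - 28553 = 7733 - 28553 = -20820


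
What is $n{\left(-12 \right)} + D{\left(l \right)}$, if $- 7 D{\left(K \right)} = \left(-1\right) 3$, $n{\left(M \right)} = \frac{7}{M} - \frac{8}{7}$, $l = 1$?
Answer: $- \frac{109}{84} \approx -1.2976$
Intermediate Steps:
$n{\left(M \right)} = - \frac{8}{7} + \frac{7}{M}$ ($n{\left(M \right)} = \frac{7}{M} - \frac{8}{7} = - \frac{8}{7} + \frac{7}{M}$)
$D{\left(K \right)} = \frac{3}{7}$ ($D{\left(K \right)} = - \frac{\left(-1\right) 3}{7} = \left(- \frac{1}{7}\right) \left(-3\right) = \frac{3}{7}$)
$n{\left(-12 \right)} + D{\left(l \right)} = \left(- \frac{8}{7} + \frac{7}{-12}\right) + \frac{3}{7} = \left(- \frac{8}{7} + 7 \left(- \frac{1}{12}\right)\right) + \frac{3}{7} = \left(- \frac{8}{7} - \frac{7}{12}\right) + \frac{3}{7} = - \frac{145}{84} + \frac{3}{7} = - \frac{109}{84}$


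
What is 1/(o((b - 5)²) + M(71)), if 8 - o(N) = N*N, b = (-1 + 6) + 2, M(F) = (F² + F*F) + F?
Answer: 1/10145 ≈ 9.8571e-5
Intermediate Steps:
M(F) = F + 2*F² (M(F) = (F² + F²) + F = 2*F² + F = F + 2*F²)
b = 7 (b = 5 + 2 = 7)
o(N) = 8 - N² (o(N) = 8 - N*N = 8 - N²)
1/(o((b - 5)²) + M(71)) = 1/((8 - ((7 - 5)²)²) + 71*(1 + 2*71)) = 1/((8 - (2²)²) + 71*(1 + 142)) = 1/((8 - 1*4²) + 71*143) = 1/((8 - 1*16) + 10153) = 1/((8 - 16) + 10153) = 1/(-8 + 10153) = 1/10145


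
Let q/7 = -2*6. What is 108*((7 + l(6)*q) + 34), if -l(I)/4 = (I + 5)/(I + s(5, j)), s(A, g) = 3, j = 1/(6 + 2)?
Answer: 48780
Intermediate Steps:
j = 1/8 ≈ 0.12500
l(I) = -4*(5 + I)/(3 + I) (l(I) = -4*(I + 5)/(I + 3) = -4*(5 + I)/(3 + I))
q = -84 (q = 7*(-2*6) = 7*(-12) = -84)
108*((7 + l(6)*q) + 34) = 108*((7 + (4*(-5 - 1*6)/(3 + 6))*(-84)) + 34) = 108*((7 + (4*(-5 - 6)/9)*(-84)) + 34) = 108*((7 + (4*(1/9)*(-11))*(-84)) + 34) = 108*((7 - 44/9*(-84)) + 34) = 108*((7 + 1232/3) + 34) = 108*(1253/3 + 34) = 108*(1355/3) = 48780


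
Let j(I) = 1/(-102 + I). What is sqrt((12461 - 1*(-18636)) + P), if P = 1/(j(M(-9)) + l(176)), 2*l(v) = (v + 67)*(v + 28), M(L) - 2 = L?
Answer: sqrt(226978153850177470)/2701673 ≈ 176.34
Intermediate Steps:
M(L) = 2 + L
l(v) = (28 + v)*(67 + v)/2 (l(v) = ((v + 67)*(v + 28))/2 = ((67 + v)*(28 + v))/2 = ((28 + v)*(67 + v))/2 = (28 + v)*(67 + v)/2)
P = 109/2701673 (P = 1/(1/(-102 + (2 - 9)) + (938 + (1/2)*176**2 + (95/2)*176)) = 1/(1/(-102 - 7) + (938 + (1/2)*30976 + 8360)) = 1/(1/(-109) + (938 + 15488 + 8360)) = 1/(-1/109 + 24786) = 1/(2701673/109) = 109/2701673 ≈ 4.0345e-5)
sqrt((12461 - 1*(-18636)) + P) = sqrt((12461 - 1*(-18636)) + 109/2701673) = sqrt((12461 + 18636) + 109/2701673) = sqrt(31097 + 109/2701673) = sqrt(84013925390/2701673) = sqrt(226978153850177470)/2701673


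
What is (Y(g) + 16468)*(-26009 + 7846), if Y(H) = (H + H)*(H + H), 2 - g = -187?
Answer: -2894310376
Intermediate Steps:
g = 189 (g = 2 - 1*(-187) = 2 + 187 = 189)
Y(H) = 4*H² (Y(H) = (2*H)*(2*H) = 4*H²)
(Y(g) + 16468)*(-26009 + 7846) = (4*189² + 16468)*(-26009 + 7846) = (4*35721 + 16468)*(-18163) = (142884 + 16468)*(-18163) = 159352*(-18163) = -2894310376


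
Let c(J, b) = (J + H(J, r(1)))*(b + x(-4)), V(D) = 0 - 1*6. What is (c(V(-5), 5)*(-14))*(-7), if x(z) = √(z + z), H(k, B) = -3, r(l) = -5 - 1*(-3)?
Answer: -4410 - 1764*I*√2 ≈ -4410.0 - 2494.7*I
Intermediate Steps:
V(D) = -6 (V(D) = 0 - 6 = -6)
r(l) = -2 (r(l) = -5 + 3 = -2)
x(z) = √2*√z (x(z) = √(2*z) = √2*√z)
c(J, b) = (-3 + J)*(b + 2*I*√2) (c(J, b) = (J - 3)*(b + √2*√(-4)) = (-3 + J)*(b + √2*(2*I)) = (-3 + J)*(b + 2*I*√2))
(c(V(-5), 5)*(-14))*(-7) = ((-3*5 - 6*5 - 6*I*√2 + 2*I*(-6)*√2)*(-14))*(-7) = ((-15 - 30 - 6*I*√2 - 12*I*√2)*(-14))*(-7) = ((-45 - 18*I*√2)*(-14))*(-7) = (630 + 252*I*√2)*(-7) = -4410 - 1764*I*√2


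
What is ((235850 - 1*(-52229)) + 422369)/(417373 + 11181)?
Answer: 355224/214277 ≈ 1.6578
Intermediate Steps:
((235850 - 1*(-52229)) + 422369)/(417373 + 11181) = ((235850 + 52229) + 422369)/428554 = (288079 + 422369)*(1/428554) = 710448*(1/428554) = 355224/214277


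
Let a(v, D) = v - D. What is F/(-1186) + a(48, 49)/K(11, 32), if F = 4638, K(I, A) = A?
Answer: -74801/18976 ≈ -3.9419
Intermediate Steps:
F/(-1186) + a(48, 49)/K(11, 32) = 4638/(-1186) + (48 - 1*49)/32 = 4638*(-1/1186) + (48 - 49)*(1/32) = -2319/593 - 1*1/32 = -2319/593 - 1/32 = -74801/18976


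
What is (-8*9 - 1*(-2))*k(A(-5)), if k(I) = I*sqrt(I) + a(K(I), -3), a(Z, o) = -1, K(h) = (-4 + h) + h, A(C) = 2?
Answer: 70 - 140*sqrt(2) ≈ -127.99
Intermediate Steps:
K(h) = -4 + 2*h
k(I) = -1 + I**(3/2) (k(I) = I*sqrt(I) - 1 = I**(3/2) - 1 = -1 + I**(3/2))
(-8*9 - 1*(-2))*k(A(-5)) = (-8*9 - 1*(-2))*(-1 + 2**(3/2)) = (-72 + 2)*(-1 + 2*sqrt(2)) = -70*(-1 + 2*sqrt(2)) = 70 - 140*sqrt(2)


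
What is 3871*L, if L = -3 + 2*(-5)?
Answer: -50323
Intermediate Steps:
L = -13 (L = -3 - 10 = -13)
3871*L = 3871*(-13) = -50323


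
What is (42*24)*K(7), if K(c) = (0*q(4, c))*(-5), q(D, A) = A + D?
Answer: 0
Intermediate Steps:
K(c) = 0 (K(c) = (0*(c + 4))*(-5) = (0*(4 + c))*(-5) = 0*(-5) = 0)
(42*24)*K(7) = (42*24)*0 = 1008*0 = 0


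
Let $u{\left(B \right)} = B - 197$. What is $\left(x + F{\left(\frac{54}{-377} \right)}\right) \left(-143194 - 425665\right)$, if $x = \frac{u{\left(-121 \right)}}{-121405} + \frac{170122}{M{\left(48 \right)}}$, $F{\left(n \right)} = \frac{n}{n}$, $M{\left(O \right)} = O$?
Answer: $- \frac{5876172425392963}{2913720} \approx -2.0167 \cdot 10^{9}$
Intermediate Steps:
$u{\left(B \right)} = -197 + B$
$F{\left(n \right)} = 1$
$x = \frac{10326838337}{2913720}$ ($x = \frac{-197 - 121}{-121405} + \frac{170122}{48} = \left(-318\right) \left(- \frac{1}{121405}\right) + 170122 \cdot \frac{1}{48} = \frac{318}{121405} + \frac{85061}{24} = \frac{10326838337}{2913720} \approx 3544.2$)
$\left(x + F{\left(\frac{54}{-377} \right)}\right) \left(-143194 - 425665\right) = \left(\frac{10326838337}{2913720} + 1\right) \left(-143194 - 425665\right) = \frac{10329752057}{2913720} \left(-568859\right) = - \frac{5876172425392963}{2913720}$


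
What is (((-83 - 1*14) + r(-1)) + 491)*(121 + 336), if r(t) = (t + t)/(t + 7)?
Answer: 539717/3 ≈ 1.7991e+5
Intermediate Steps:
r(t) = 2*t/(7 + t) (r(t) = (2*t)/(7 + t) = 2*t/(7 + t))
(((-83 - 1*14) + r(-1)) + 491)*(121 + 336) = (((-83 - 1*14) + 2*(-1)/(7 - 1)) + 491)*(121 + 336) = (((-83 - 14) + 2*(-1)/6) + 491)*457 = ((-97 + 2*(-1)*(⅙)) + 491)*457 = ((-97 - ⅓) + 491)*457 = (-292/3 + 491)*457 = (1181/3)*457 = 539717/3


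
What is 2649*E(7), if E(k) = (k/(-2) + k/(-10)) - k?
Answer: -148344/5 ≈ -29669.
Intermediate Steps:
E(k) = -8*k/5 (E(k) = (k*(-½) + k*(-⅒)) - k = (-k/2 - k/10) - k = -3*k/5 - k = -8*k/5)
2649*E(7) = 2649*(-8/5*7) = 2649*(-56/5) = -148344/5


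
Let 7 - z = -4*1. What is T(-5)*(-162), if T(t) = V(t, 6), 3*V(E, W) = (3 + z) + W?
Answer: -1080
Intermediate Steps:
z = 11 (z = 7 - (-4) = 7 - 1*(-4) = 7 + 4 = 11)
V(E, W) = 14/3 + W/3 (V(E, W) = ((3 + 11) + W)/3 = (14 + W)/3 = 14/3 + W/3)
T(t) = 20/3 (T(t) = 14/3 + (1/3)*6 = 14/3 + 2 = 20/3)
T(-5)*(-162) = (20/3)*(-162) = -1080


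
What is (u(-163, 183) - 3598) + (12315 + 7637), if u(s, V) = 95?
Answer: 16449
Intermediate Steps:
(u(-163, 183) - 3598) + (12315 + 7637) = (95 - 3598) + (12315 + 7637) = -3503 + 19952 = 16449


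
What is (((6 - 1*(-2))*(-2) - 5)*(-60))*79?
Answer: 99540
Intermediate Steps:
(((6 - 1*(-2))*(-2) - 5)*(-60))*79 = (((6 + 2)*(-2) - 5)*(-60))*79 = ((8*(-2) - 5)*(-60))*79 = ((-16 - 5)*(-60))*79 = -21*(-60)*79 = 1260*79 = 99540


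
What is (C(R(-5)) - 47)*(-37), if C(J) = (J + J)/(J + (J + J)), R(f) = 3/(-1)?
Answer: 5143/3 ≈ 1714.3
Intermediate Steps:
R(f) = -3 (R(f) = 3*(-1) = -3)
C(J) = ⅔ (C(J) = (2*J)/(J + 2*J) = (2*J)/((3*J)) = (2*J)*(1/(3*J)) = ⅔)
(C(R(-5)) - 47)*(-37) = (⅔ - 47)*(-37) = -139/3*(-37) = 5143/3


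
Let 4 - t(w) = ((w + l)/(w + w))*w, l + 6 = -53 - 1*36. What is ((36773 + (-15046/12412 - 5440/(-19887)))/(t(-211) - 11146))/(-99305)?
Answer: 82515651179/2448768018404358 ≈ 3.3697e-5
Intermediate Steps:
l = -95 (l = -6 + (-53 - 1*36) = -6 + (-53 - 36) = -6 - 89 = -95)
t(w) = 103/2 - w/2 (t(w) = 4 - (w - 95)/(w + w)*w = 4 - (-95 + w)/((2*w))*w = 4 - (-95 + w)*(1/(2*w))*w = 4 - (-95 + w)/(2*w)*w = 4 - (-95/2 + w/2) = 4 + (95/2 - w/2) = 103/2 - w/2)
((36773 + (-15046/12412 - 5440/(-19887)))/(t(-211) - 11146))/(-99305) = ((36773 + (-15046/12412 - 5440/(-19887)))/((103/2 - ½*(-211)) - 11146))/(-99305) = ((36773 + (-15046*1/12412 - 5440*(-1/19887)))/((103/2 + 211/2) - 11146))*(-1/99305) = ((36773 + (-7523/6206 + 5440/19887))/(157 - 11146))*(-1/99305) = ((36773 - 115849261/123418722)/(-10989))*(-1/99305) = ((4538360814845/123418722)*(-1/10989))*(-1/99305) = -412578255895/123295303278*(-1/99305) = 82515651179/2448768018404358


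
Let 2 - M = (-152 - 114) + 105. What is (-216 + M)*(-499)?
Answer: 26447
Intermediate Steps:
M = 163 (M = 2 - ((-152 - 114) + 105) = 2 - (-266 + 105) = 2 - 1*(-161) = 2 + 161 = 163)
(-216 + M)*(-499) = (-216 + 163)*(-499) = -53*(-499) = 26447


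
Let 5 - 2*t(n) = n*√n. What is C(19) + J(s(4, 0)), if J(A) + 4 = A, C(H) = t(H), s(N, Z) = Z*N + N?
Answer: 5/2 - 19*√19/2 ≈ -38.910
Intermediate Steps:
t(n) = 5/2 - n^(3/2)/2 (t(n) = 5/2 - n*√n/2 = 5/2 - n^(3/2)/2)
s(N, Z) = N + N*Z (s(N, Z) = N*Z + N = N + N*Z)
C(H) = 5/2 - H^(3/2)/2
J(A) = -4 + A
C(19) + J(s(4, 0)) = (5/2 - 19*√19/2) + (-4 + 4*(1 + 0)) = (5/2 - 19*√19/2) + (-4 + 4*1) = (5/2 - 19*√19/2) + (-4 + 4) = (5/2 - 19*√19/2) + 0 = 5/2 - 19*√19/2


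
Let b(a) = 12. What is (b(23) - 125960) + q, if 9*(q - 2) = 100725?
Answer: -344263/3 ≈ -1.1475e+5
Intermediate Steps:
q = 33581/3 (q = 2 + (1/9)*100725 = 2 + 33575/3 = 33581/3 ≈ 11194.)
(b(23) - 125960) + q = (12 - 125960) + 33581/3 = -125948 + 33581/3 = -344263/3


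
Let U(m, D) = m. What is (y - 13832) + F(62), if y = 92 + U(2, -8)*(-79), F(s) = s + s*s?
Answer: -9992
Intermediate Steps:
F(s) = s + s**2
y = -66 (y = 92 + 2*(-79) = 92 - 158 = -66)
(y - 13832) + F(62) = (-66 - 13832) + 62*(1 + 62) = -13898 + 62*63 = -13898 + 3906 = -9992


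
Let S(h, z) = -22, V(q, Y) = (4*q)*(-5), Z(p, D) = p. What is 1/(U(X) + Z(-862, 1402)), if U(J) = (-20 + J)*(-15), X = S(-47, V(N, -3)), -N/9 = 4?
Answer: -1/232 ≈ -0.0043103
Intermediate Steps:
N = -36 (N = -9*4 = -36)
V(q, Y) = -20*q
X = -22
U(J) = 300 - 15*J
1/(U(X) + Z(-862, 1402)) = 1/((300 - 15*(-22)) - 862) = 1/((300 + 330) - 862) = 1/(630 - 862) = 1/(-232) = -1/232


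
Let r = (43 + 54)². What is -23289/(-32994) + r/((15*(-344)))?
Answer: -10570517/9458280 ≈ -1.1176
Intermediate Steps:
r = 9409 (r = 97² = 9409)
-23289/(-32994) + r/((15*(-344))) = -23289/(-32994) + 9409/((15*(-344))) = -23289*(-1/32994) + 9409/(-5160) = 7763/10998 + 9409*(-1/5160) = 7763/10998 - 9409/5160 = -10570517/9458280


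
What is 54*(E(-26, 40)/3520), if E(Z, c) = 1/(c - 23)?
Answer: 27/29920 ≈ 0.00090241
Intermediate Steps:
E(Z, c) = 1/(-23 + c)
54*(E(-26, 40)/3520) = 54*(1/((-23 + 40)*3520)) = 54*((1/3520)/17) = 54*((1/17)*(1/3520)) = 54*(1/59840) = 27/29920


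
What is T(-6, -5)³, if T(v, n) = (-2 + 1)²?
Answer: 1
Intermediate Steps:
T(v, n) = 1 (T(v, n) = (-1)² = 1)
T(-6, -5)³ = 1³ = 1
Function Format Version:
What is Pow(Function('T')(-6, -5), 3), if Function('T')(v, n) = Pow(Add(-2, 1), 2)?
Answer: 1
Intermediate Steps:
Function('T')(v, n) = 1 (Function('T')(v, n) = Pow(-1, 2) = 1)
Pow(Function('T')(-6, -5), 3) = Pow(1, 3) = 1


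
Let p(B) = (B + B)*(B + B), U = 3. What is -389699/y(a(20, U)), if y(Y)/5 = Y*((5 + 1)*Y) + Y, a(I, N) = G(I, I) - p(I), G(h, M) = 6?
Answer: -389699/76217110 ≈ -0.0051130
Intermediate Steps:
p(B) = 4*B**2 (p(B) = (2*B)*(2*B) = 4*B**2)
a(I, N) = 6 - 4*I**2
y(Y) = 5*Y + 30*Y**2 (y(Y) = 5*(Y*((5 + 1)*Y) + Y) = 5*(Y*(6*Y) + Y) = 5*(6*Y**2 + Y) = 5*(Y + 6*Y**2) = 5*Y + 30*Y**2)
-389699/y(a(20, U)) = -389699*1/(5*(1 + 6*(6 - 4*20**2))*(6 - 4*20**2)) = -389699*1/(5*(1 + 6*(6 - 4*400))*(6 - 4*400)) = -389699*1/(5*(1 + 6*(6 - 1600))*(6 - 1600)) = -389699*(-1/(7970*(1 + 6*(-1594)))) = -389699*(-1/(7970*(1 - 9564))) = -389699/(5*(-1594)*(-9563)) = -389699/76217110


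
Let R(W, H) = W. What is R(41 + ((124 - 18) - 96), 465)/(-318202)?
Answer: -51/318202 ≈ -0.00016028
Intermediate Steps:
R(41 + ((124 - 18) - 96), 465)/(-318202) = (41 + ((124 - 18) - 96))/(-318202) = (41 + (106 - 96))*(-1/318202) = (41 + 10)*(-1/318202) = 51*(-1/318202) = -51/318202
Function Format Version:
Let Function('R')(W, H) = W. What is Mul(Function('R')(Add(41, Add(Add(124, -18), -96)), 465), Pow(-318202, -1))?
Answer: Rational(-51, 318202) ≈ -0.00016028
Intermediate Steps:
Mul(Function('R')(Add(41, Add(Add(124, -18), -96)), 465), Pow(-318202, -1)) = Mul(Add(41, Add(Add(124, -18), -96)), Pow(-318202, -1)) = Mul(Add(41, Add(106, -96)), Rational(-1, 318202)) = Mul(Add(41, 10), Rational(-1, 318202)) = Mul(51, Rational(-1, 318202)) = Rational(-51, 318202)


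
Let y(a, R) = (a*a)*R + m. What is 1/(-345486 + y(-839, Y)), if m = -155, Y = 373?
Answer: 1/262216892 ≈ 3.8136e-9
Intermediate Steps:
y(a, R) = -155 + R*a² (y(a, R) = (a*a)*R - 155 = a²*R - 155 = R*a² - 155 = -155 + R*a²)
1/(-345486 + y(-839, Y)) = 1/(-345486 + (-155 + 373*(-839)²)) = 1/(-345486 + (-155 + 373*703921)) = 1/(-345486 + (-155 + 262562533)) = 1/(-345486 + 262562378) = 1/262216892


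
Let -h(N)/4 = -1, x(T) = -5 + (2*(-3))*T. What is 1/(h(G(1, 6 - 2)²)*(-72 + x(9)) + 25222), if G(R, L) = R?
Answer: 1/24698 ≈ 4.0489e-5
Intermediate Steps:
x(T) = -5 - 6*T
h(N) = 4 (h(N) = -4*(-1) = 4)
1/(h(G(1, 6 - 2)²)*(-72 + x(9)) + 25222) = 1/(4*(-72 + (-5 - 6*9)) + 25222) = 1/(4*(-72 + (-5 - 54)) + 25222) = 1/(4*(-72 - 59) + 25222) = 1/(4*(-131) + 25222) = 1/(-524 + 25222) = 1/24698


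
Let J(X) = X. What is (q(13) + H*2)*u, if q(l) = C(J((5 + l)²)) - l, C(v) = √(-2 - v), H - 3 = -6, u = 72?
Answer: -1368 + 72*I*√326 ≈ -1368.0 + 1300.0*I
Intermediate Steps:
H = -3 (H = 3 - 6 = -3)
q(l) = √(-2 - (5 + l)²) - l
(q(13) + H*2)*u = ((√(-2 - (5 + 13)²) - 1*13) - 3*2)*72 = ((√(-2 - 1*18²) - 13) - 6)*72 = ((√(-2 - 1*324) - 13) - 6)*72 = ((√(-2 - 324) - 13) - 6)*72 = ((√(-326) - 13) - 6)*72 = ((I*√326 - 13) - 6)*72 = ((-13 + I*√326) - 6)*72 = (-19 + I*√326)*72 = -1368 + 72*I*√326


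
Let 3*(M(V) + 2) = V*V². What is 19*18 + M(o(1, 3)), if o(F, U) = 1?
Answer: 1021/3 ≈ 340.33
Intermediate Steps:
M(V) = -2 + V³/3 (M(V) = -2 + (V*V²)/3 = -2 + V³/3)
19*18 + M(o(1, 3)) = 19*18 + (-2 + (⅓)*1³) = 342 + (-2 + (⅓)*1) = 342 + (-2 + ⅓) = 342 - 5/3 = 1021/3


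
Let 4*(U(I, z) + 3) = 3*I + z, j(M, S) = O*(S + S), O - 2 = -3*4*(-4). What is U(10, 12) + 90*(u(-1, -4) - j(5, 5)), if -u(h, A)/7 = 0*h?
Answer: -89985/2 ≈ -44993.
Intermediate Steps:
u(h, A) = 0 (u(h, A) = -0*h = -7*0 = 0)
O = 50 (O = 2 - 3*4*(-4) = 2 - 12*(-4) = 2 + 48 = 50)
j(M, S) = 100*S (j(M, S) = 50*(S + S) = 50*(2*S) = 100*S)
U(I, z) = -3 + z/4 + 3*I/4 (U(I, z) = -3 + (3*I + z)/4 = -3 + (z + 3*I)/4 = -3 + (z/4 + 3*I/4) = -3 + z/4 + 3*I/4)
U(10, 12) + 90*(u(-1, -4) - j(5, 5)) = (-3 + (1/4)*12 + (3/4)*10) + 90*(0 - 100*5) = (-3 + 3 + 15/2) + 90*(0 - 1*500) = 15/2 + 90*(0 - 500) = 15/2 + 90*(-500) = 15/2 - 45000 = -89985/2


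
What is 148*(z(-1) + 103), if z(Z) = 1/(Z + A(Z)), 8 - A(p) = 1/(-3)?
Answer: 167906/11 ≈ 15264.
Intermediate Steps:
A(p) = 25/3 (A(p) = 8 - 1/(-3) = 8 - 1*(-⅓) = 8 + ⅓ = 25/3)
z(Z) = 1/(25/3 + Z) (z(Z) = 1/(Z + 25/3) = 1/(25/3 + Z))
148*(z(-1) + 103) = 148*(3/(25 + 3*(-1)) + 103) = 148*(3/(25 - 3) + 103) = 148*(3/22 + 103) = 148*(2269/22) = 167906/11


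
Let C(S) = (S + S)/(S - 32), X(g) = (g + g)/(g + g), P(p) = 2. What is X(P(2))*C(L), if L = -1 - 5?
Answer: 6/19 ≈ 0.31579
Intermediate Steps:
L = -6
X(g) = 1 (X(g) = (2*g)/((2*g)) = (2*g)*(1/(2*g)) = 1)
C(S) = 2*S/(-32 + S) (C(S) = (2*S)/(-32 + S) = 2*S/(-32 + S))
X(P(2))*C(L) = 1*(2*(-6)/(-32 - 6)) = 1*(2*(-6)/(-38)) = 1*(2*(-6)*(-1/38)) = 1*(6/19) = 6/19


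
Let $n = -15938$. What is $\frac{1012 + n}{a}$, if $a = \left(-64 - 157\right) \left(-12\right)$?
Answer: $- \frac{439}{78} \approx -5.6282$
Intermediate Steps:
$a = 2652$ ($a = \left(-221\right) \left(-12\right) = 2652$)
$\frac{1012 + n}{a} = \frac{1012 - 15938}{2652} = \left(-14926\right) \frac{1}{2652} = - \frac{439}{78}$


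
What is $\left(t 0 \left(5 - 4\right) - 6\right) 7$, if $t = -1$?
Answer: $-42$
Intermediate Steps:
$\left(t 0 \left(5 - 4\right) - 6\right) 7 = \left(\left(-1\right) 0 \left(5 - 4\right) - 6\right) 7 = \left(0 \left(5 - 4\right) - 6\right) 7 = \left(0 \cdot 1 - 6\right) 7 = \left(0 - 6\right) 7 = \left(-6\right) 7 = -42$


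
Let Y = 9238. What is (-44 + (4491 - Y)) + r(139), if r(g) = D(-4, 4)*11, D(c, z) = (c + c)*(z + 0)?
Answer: -5143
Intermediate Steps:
D(c, z) = 2*c*z (D(c, z) = (2*c)*z = 2*c*z)
r(g) = -352 (r(g) = (2*(-4)*4)*11 = -32*11 = -352)
(-44 + (4491 - Y)) + r(139) = (-44 + (4491 - 1*9238)) - 352 = (-44 + (4491 - 9238)) - 352 = (-44 - 4747) - 352 = -4791 - 352 = -5143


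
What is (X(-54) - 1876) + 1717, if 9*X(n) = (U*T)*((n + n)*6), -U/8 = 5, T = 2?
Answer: 5601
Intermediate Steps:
U = -40 (U = -8*5 = -40)
X(n) = -320*n/3 (X(n) = ((-40*2)*((n + n)*6))/9 = (-80*2*n*6)/9 = (-960*n)/9 = -320*n/3)
(X(-54) - 1876) + 1717 = (-320/3*(-54) - 1876) + 1717 = (5760 - 1876) + 1717 = 3884 + 1717 = 5601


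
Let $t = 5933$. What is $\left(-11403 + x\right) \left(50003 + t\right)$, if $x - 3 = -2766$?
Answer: $-792389376$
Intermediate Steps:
$x = -2763$ ($x = 3 - 2766 = -2763$)
$\left(-11403 + x\right) \left(50003 + t\right) = \left(-11403 - 2763\right) \left(50003 + 5933\right) = \left(-14166\right) 55936 = -792389376$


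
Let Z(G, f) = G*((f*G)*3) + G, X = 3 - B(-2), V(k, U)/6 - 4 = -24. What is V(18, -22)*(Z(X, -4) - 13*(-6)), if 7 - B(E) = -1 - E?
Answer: 3960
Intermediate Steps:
V(k, U) = -120 (V(k, U) = 24 + 6*(-24) = 24 - 144 = -120)
B(E) = 8 + E (B(E) = 7 - (-1 - E) = 7 + (1 + E) = 8 + E)
X = -3 (X = 3 - (8 - 2) = 3 - 1*6 = 3 - 6 = -3)
Z(G, f) = G + 3*f*G² (Z(G, f) = G*((G*f)*3) + G = G*(3*G*f) + G = 3*f*G² + G = G + 3*f*G²)
V(18, -22)*(Z(X, -4) - 13*(-6)) = -120*(-3*(1 + 3*(-3)*(-4)) - 13*(-6)) = -120*(-3*(1 + 36) + 78) = -120*(-3*37 + 78) = -120*(-111 + 78) = -120*(-33) = 3960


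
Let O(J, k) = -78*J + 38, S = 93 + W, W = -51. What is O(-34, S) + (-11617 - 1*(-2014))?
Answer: -6913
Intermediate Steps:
S = 42 (S = 93 - 51 = 42)
O(J, k) = 38 - 78*J
O(-34, S) + (-11617 - 1*(-2014)) = (38 - 78*(-34)) + (-11617 - 1*(-2014)) = (38 + 2652) + (-11617 + 2014) = 2690 - 9603 = -6913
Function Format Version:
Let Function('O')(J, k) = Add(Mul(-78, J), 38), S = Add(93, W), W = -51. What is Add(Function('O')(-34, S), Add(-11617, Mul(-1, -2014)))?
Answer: -6913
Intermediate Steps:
S = 42 (S = Add(93, -51) = 42)
Function('O')(J, k) = Add(38, Mul(-78, J))
Add(Function('O')(-34, S), Add(-11617, Mul(-1, -2014))) = Add(Add(38, Mul(-78, -34)), Add(-11617, Mul(-1, -2014))) = Add(Add(38, 2652), Add(-11617, 2014)) = Add(2690, -9603) = -6913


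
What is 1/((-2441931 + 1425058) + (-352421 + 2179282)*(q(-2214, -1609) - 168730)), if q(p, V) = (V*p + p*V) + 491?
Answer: 1/12708398592720 ≈ 7.8688e-14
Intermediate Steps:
q(p, V) = 491 + 2*V*p (q(p, V) = (V*p + V*p) + 491 = 2*V*p + 491 = 491 + 2*V*p)
1/((-2441931 + 1425058) + (-352421 + 2179282)*(q(-2214, -1609) - 168730)) = 1/((-2441931 + 1425058) + (-352421 + 2179282)*((491 + 2*(-1609)*(-2214)) - 168730)) = 1/(-1016873 + 1826861*((491 + 7124652) - 168730)) = 1/(-1016873 + 1826861*(7125143 - 168730)) = 1/(-1016873 + 1826861*6956413) = 1/(-1016873 + 12708399609593) = 1/12708398592720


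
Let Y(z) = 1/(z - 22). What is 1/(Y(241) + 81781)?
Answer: 219/17910040 ≈ 1.2228e-5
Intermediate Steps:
Y(z) = 1/(-22 + z)
1/(Y(241) + 81781) = 1/(1/(-22 + 241) + 81781) = 1/(1/219 + 81781) = 1/(17910040/219) = 219/17910040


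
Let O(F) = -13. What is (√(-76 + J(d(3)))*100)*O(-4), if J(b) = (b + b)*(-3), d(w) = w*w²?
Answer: -1300*I*√238 ≈ -20055.0*I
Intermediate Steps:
d(w) = w³
J(b) = -6*b (J(b) = (2*b)*(-3) = -6*b)
(√(-76 + J(d(3)))*100)*O(-4) = (√(-76 - 6*3³)*100)*(-13) = (√(-76 - 6*27)*100)*(-13) = (√(-76 - 162)*100)*(-13) = (√(-238)*100)*(-13) = ((I*√238)*100)*(-13) = (100*I*√238)*(-13) = -1300*I*√238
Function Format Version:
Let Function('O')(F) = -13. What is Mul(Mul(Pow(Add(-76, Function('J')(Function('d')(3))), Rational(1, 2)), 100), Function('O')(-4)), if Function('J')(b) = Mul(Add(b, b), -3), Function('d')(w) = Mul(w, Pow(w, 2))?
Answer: Mul(-1300, I, Pow(238, Rational(1, 2))) ≈ Mul(-20055., I)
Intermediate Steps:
Function('d')(w) = Pow(w, 3)
Function('J')(b) = Mul(-6, b) (Function('J')(b) = Mul(Mul(2, b), -3) = Mul(-6, b))
Mul(Mul(Pow(Add(-76, Function('J')(Function('d')(3))), Rational(1, 2)), 100), Function('O')(-4)) = Mul(Mul(Pow(Add(-76, Mul(-6, Pow(3, 3))), Rational(1, 2)), 100), -13) = Mul(Mul(Pow(Add(-76, Mul(-6, 27)), Rational(1, 2)), 100), -13) = Mul(Mul(Pow(Add(-76, -162), Rational(1, 2)), 100), -13) = Mul(Mul(Pow(-238, Rational(1, 2)), 100), -13) = Mul(Mul(Mul(I, Pow(238, Rational(1, 2))), 100), -13) = Mul(Mul(100, I, Pow(238, Rational(1, 2))), -13) = Mul(-1300, I, Pow(238, Rational(1, 2)))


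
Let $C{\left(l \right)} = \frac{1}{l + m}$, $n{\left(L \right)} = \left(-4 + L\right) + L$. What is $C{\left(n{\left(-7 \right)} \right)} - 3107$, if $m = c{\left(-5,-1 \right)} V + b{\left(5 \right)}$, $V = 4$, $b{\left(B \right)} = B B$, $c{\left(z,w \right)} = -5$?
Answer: $- \frac{40392}{13} \approx -3107.1$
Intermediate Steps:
$n{\left(L \right)} = -4 + 2 L$
$b{\left(B \right)} = B^{2}$
$m = 5$ ($m = \left(-5\right) 4 + 5^{2} = -20 + 25 = 5$)
$C{\left(l \right)} = \frac{1}{5 + l}$ ($C{\left(l \right)} = \frac{1}{l + 5} = \frac{1}{5 + l}$)
$C{\left(n{\left(-7 \right)} \right)} - 3107 = \frac{1}{5 + \left(-4 + 2 \left(-7\right)\right)} - 3107 = \frac{1}{5 - 18} - 3107 = \frac{1}{-13} - 3107 = - \frac{1}{13} - 3107 = - \frac{40392}{13}$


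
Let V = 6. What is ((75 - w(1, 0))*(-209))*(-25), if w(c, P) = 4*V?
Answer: 266475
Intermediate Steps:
w(c, P) = 24 (w(c, P) = 4*6 = 24)
((75 - w(1, 0))*(-209))*(-25) = ((75 - 1*24)*(-209))*(-25) = ((75 - 24)*(-209))*(-25) = (51*(-209))*(-25) = -10659*(-25) = 266475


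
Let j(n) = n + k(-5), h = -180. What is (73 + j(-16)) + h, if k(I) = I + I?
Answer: -133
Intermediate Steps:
k(I) = 2*I
j(n) = -10 + n (j(n) = n + 2*(-5) = n - 10 = -10 + n)
(73 + j(-16)) + h = (73 + (-10 - 16)) - 180 = (73 - 26) - 180 = 47 - 180 = -133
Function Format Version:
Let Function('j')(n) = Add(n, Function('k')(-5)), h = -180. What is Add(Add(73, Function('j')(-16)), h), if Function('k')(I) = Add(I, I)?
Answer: -133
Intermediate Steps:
Function('k')(I) = Mul(2, I)
Function('j')(n) = Add(-10, n) (Function('j')(n) = Add(n, Mul(2, -5)) = Add(n, -10) = Add(-10, n))
Add(Add(73, Function('j')(-16)), h) = Add(Add(73, Add(-10, -16)), -180) = Add(Add(73, -26), -180) = Add(47, -180) = -133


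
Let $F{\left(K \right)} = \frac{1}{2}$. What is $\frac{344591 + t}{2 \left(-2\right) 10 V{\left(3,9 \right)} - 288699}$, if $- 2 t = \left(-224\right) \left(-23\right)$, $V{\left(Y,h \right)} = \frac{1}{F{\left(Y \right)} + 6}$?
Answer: $- \frac{4446195}{3753167} \approx -1.1847$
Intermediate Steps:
$F{\left(K \right)} = \frac{1}{2}$
$V{\left(Y,h \right)} = \frac{2}{13}$ ($V{\left(Y,h \right)} = \frac{1}{\frac{1}{2} + 6} = \frac{1}{\frac{13}{2}} = \frac{2}{13}$)
$t = -2576$ ($t = - \frac{\left(-224\right) \left(-23\right)}{2} = \left(- \frac{1}{2}\right) 5152 = -2576$)
$\frac{344591 + t}{2 \left(-2\right) 10 V{\left(3,9 \right)} - 288699} = \frac{344591 - 2576}{2 \left(-2\right) 10 \cdot \frac{2}{13} - 288699} = \frac{342015}{\left(-4\right) 10 \cdot \frac{2}{13} - 288699} = \frac{342015}{\left(-40\right) \frac{2}{13} - 288699} = \frac{342015}{- \frac{80}{13} - 288699} = \frac{342015}{- \frac{3753167}{13}} = 342015 \left(- \frac{13}{3753167}\right) = - \frac{4446195}{3753167}$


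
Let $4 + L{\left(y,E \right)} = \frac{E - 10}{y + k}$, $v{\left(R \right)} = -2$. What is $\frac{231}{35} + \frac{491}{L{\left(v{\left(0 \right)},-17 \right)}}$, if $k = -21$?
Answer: $- \frac{10864}{65} \approx -167.14$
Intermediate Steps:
$L{\left(y,E \right)} = -4 + \frac{-10 + E}{-21 + y}$ ($L{\left(y,E \right)} = -4 + \frac{E - 10}{y - 21} = -4 + \frac{-10 + E}{-21 + y}$)
$\frac{231}{35} + \frac{491}{L{\left(v{\left(0 \right)},-17 \right)}} = \frac{231}{35} + \frac{491}{\frac{1}{-21 - 2} \left(74 - 17 - -8\right)} = 231 \cdot \frac{1}{35} + \frac{491}{\frac{1}{-23} \left(74 - 17 + 8\right)} = \frac{33}{5} + \frac{491}{\left(- \frac{1}{23}\right) 65} = \frac{33}{5} + \frac{491}{- \frac{65}{23}} = \frac{33}{5} + 491 \left(- \frac{23}{65}\right) = \frac{33}{5} - \frac{11293}{65} = - \frac{10864}{65}$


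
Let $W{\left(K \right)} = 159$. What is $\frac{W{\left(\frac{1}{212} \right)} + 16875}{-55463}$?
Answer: $- \frac{17034}{55463} \approx -0.30712$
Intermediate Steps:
$\frac{W{\left(\frac{1}{212} \right)} + 16875}{-55463} = \frac{159 + 16875}{-55463} = 17034 \left(- \frac{1}{55463}\right) = - \frac{17034}{55463}$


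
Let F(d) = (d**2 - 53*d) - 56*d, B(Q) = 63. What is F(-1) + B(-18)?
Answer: 173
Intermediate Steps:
F(d) = d**2 - 109*d
F(-1) + B(-18) = -(-109 - 1) + 63 = -1*(-110) + 63 = 110 + 63 = 173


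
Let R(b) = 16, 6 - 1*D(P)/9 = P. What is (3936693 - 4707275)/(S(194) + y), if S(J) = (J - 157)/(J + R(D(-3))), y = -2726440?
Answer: 161822220/572552363 ≈ 0.28263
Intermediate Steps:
D(P) = 54 - 9*P
S(J) = (-157 + J)/(16 + J) (S(J) = (J - 157)/(J + 16) = (-157 + J)/(16 + J))
(3936693 - 4707275)/(S(194) + y) = (3936693 - 4707275)/((-157 + 194)/(16 + 194) - 2726440) = -770582/(37/210 - 2726440) = -770582/(-572552363/210) = -770582*(-210/572552363) = 161822220/572552363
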